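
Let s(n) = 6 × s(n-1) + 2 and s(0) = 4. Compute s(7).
Computing step by step:
s(0) = 4
s(1) = 6 × 4 + 2 = 26
s(2) = 6 × 26 + 2 = 158
s(3) = 6 × 158 + 2 = 950
s(4) = 6 × 950 + 2 = 5702
s(5) = 6 × 5702 + 2 = 34214
s(6) = 6 × 34214 + 2 = 205286
s(7) = 6 × 205286 + 2 = 1231718

1231718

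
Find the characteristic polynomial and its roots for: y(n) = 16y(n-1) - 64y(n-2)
Substitute y(n) = rⁿ and divide through by rⁿ⁻²: r² - 16r + 64 = 0
Factor: (r - 8)² = 0, so r = 8 (double root).
General solution: y(n) = (A + Bn)·8ⁿ

Characteristic: r² - 16r + 64 = 0, Roots: r = 8 (double root)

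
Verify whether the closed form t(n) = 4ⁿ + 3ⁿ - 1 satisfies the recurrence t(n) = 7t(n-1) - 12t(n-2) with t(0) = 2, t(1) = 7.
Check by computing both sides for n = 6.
From the recurrence with t(0) = 2, t(1) = 7:
  t(0) = 2, t(1) = 7, t(2) = 25, t(3) = 91, t(4) = 337, t(5) = 1267, t(6) = 4825
  so the recurrence gives t(6) = 4825.
From the proposed closed form t(n) = 4ⁿ + 3ⁿ - 1:
  t(6) = 4824.
The recurrence gives 4825 but the closed form gives 4824, so the closed form does not satisfy the recurrence.

No, the closed form is incorrect.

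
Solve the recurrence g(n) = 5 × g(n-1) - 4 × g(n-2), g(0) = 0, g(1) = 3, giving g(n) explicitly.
Recurrence: g(n) = 5 × g(n-1) - 4 × g(n-2), initial: g(0) = 0, g(1) = 3.
Characteristic equation: r² - 5r + 4 = 0, which factors as (r - 4)(r - 1) = 0, so r = 4, 1. General solution g(n) = A·4ⁿ + B·1ⁿ. From g(0) = 0: A + B = 0. From g(1) = 3: 4A + 1B = 3. Solving gives A = 1, B = -1.

g(n) = 4ⁿ - 1ⁿ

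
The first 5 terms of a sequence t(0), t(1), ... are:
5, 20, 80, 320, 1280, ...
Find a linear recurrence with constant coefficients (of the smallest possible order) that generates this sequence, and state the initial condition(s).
Look for the lowest-order linear relation among consecutive terms.
Observation: each term is 4× the previous.
Check at n=2: 4·20 = 80. ✓

t(n) = 4 × t(n-1), t(0) = 5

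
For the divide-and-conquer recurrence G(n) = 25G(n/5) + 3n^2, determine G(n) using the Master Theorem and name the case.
Master Theorem template: G(n) = a·G(n/b) + f(n).
Here: a=25, b=5, f(n)=3n^2
Compute log_b(a) = log_5(25) = 2.
f(n) = 3n^2 = Θ(n^2). Case 2: G(n) = Θ(n^2 log n).

Case 2: G(n) = Θ(n^2 log n)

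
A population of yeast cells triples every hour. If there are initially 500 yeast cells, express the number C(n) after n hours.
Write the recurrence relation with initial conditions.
Each hour multiplies the count by 3, so the count after n hours depends only on the count after n-1 hours: C(n) = 3 × C(n-1). The starting count gives C(0) = 500.
Unrolling n times gives the closed form C(n) = 500 × 3ⁿ.

C(n) = 3 × C(n-1), C(0) = 500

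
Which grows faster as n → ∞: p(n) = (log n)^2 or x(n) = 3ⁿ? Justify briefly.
Comparing growth rates:
Growth-rate hierarchy: log n ≺ any polynomial ≺ any exponential cⁿ (c>1) ≺ n! ≺ nⁿ.
exponential base 3 dominates polylogarithmic (log n)^2 asymptotically.

x(n) grows faster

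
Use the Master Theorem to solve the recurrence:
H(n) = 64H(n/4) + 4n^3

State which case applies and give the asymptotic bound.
Master Theorem template: H(n) = a·H(n/b) + f(n).
Here: a=64, b=4, f(n)=4n^3
Compute log_b(a) = log_4(64) = 3.
f(n) = 4n^3 = Θ(n^3). Case 2: H(n) = Θ(n^3 log n).

Case 2: H(n) = Θ(n^3 log n)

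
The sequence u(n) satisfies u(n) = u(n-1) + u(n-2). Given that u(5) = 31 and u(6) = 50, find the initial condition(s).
Work backwards using u(k) = u(k+2) - u(k+1):
u(4) = u(6) - u(5) = 50 - 31 = 19
u(3) = u(5) - u(4) = 31 - 19 = 12
u(2) = u(4) - u(3) = 19 - 12 = 7
u(1) = u(3) - u(2) = 12 - 7 = 5
u(0) = u(2) - u(1) = 7 - 5 = 2

u(0) = 2, u(1) = 5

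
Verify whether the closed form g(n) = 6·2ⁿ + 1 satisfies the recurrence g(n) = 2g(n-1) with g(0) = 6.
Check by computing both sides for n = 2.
From the recurrence with g(0) = 6:
  g(0) = 6, g(1) = 12, g(2) = 24
  so the recurrence gives g(2) = 24.
From the proposed closed form g(n) = 6·2ⁿ + 1:
  g(2) = 25.
The recurrence gives 24 but the closed form gives 25, so the closed form does not satisfy the recurrence.

No, the closed form is incorrect.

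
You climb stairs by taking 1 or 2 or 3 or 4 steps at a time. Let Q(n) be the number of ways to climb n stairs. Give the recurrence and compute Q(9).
Condition on the size of the last step (1 to 4): before it there were n-1, …, n-4 stairs climbed, and these cases are disjoint, so Q(n) = Q(n-1) + Q(n-2) + Q(n-3) + Q(n-4) (order-4 linear recurrence).
Initial conditions by direct count (compositions of i into parts ≤ 4): Q(1) = 1; Q(2) = 2; Q(3) = 4; Q(4) = 8.
Iterating the recurrence: Q(5) = 15, Q(6) = 29, Q(7) = 56, Q(8) = 108, Q(9) = 208.

Q(n) = Q(n-1) + Q(n-2) + Q(n-3) + Q(n-4), Q(1) = 1, Q(2) = 2, Q(3) = 4, Q(4) = 8; Q(9) = 208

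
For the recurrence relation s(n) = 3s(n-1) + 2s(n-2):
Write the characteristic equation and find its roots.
Substitute s(n) = rⁿ and divide through by rⁿ⁻²: r² - 3r - 2 = 0
Discriminant: 3² + 4·2 = 17, not a perfect square, so by the quadratic formula r = (3 ± √17)/2.
General solution: s(n) = A·r₁ⁿ + B·r₂ⁿ where r₁,r₂ = (3 ± √17)/2

Characteristic: r² - 3r - 2 = 0, Roots: r = (3 ± √17)/2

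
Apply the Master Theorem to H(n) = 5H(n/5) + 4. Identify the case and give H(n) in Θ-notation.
Master Theorem template: H(n) = a·H(n/b) + f(n).
Here: a=5, b=5, f(n)=4
Compute log_b(a) = log_5(5) = 1.
f(n) = 4 = O(n^(1-ε)) with ε = 1. Case 1: H(n) = Θ(n^log_b(a)) = Θ(n).

Case 1: H(n) = Θ(n)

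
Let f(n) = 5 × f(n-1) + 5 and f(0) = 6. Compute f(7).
Computing step by step:
f(0) = 6
f(1) = 5 × 6 + 5 = 35
f(2) = 5 × 35 + 5 = 180
f(3) = 5 × 180 + 5 = 905
f(4) = 5 × 905 + 5 = 4530
f(5) = 5 × 4530 + 5 = 22655
f(6) = 5 × 22655 + 5 = 113280
f(7) = 5 × 113280 + 5 = 566405

566405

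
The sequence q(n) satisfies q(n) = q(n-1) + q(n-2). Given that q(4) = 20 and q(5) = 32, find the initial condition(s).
Work backwards using q(k) = q(k+2) - q(k+1):
q(3) = q(5) - q(4) = 32 - 20 = 12
q(2) = q(4) - q(3) = 20 - 12 = 8
q(1) = q(3) - q(2) = 12 - 8 = 4
q(0) = q(2) - q(1) = 8 - 4 = 4

q(0) = 4, q(1) = 4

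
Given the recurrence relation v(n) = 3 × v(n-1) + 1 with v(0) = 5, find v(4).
Computing step by step:
v(0) = 5
v(1) = 3 × 5 + 1 = 16
v(2) = 3 × 16 + 1 = 49
v(3) = 3 × 49 + 1 = 148
v(4) = 3 × 148 + 1 = 445

445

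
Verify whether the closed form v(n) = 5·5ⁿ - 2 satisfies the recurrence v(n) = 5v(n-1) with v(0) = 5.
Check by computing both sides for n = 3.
From the recurrence with v(0) = 5:
  v(0) = 5, v(1) = 25, v(2) = 125, v(3) = 625
  so the recurrence gives v(3) = 625.
From the proposed closed form v(n) = 5·5ⁿ - 2:
  v(3) = 623.
The recurrence gives 625 but the closed form gives 623, so the closed form does not satisfy the recurrence.

No, the closed form is incorrect.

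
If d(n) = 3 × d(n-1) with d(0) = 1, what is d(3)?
Computing step by step:
d(0) = 1
d(1) = 3 × 1 = 3
d(2) = 3 × 3 = 9
d(3) = 3 × 9 = 27

27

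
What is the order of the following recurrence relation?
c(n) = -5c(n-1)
The order is the largest lag k for which c(n-k) appears. Here the deepest term is c(n-1), so the order is 1.

Order 1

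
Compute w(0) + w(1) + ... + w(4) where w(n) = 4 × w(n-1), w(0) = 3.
Computing the sequence terms: 3, 12, 48, 192, 768
Adding these values together:

1023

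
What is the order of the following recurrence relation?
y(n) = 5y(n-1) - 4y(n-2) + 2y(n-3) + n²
The order is the largest lag k for which y(n-k) appears. Here the deepest term is y(n-3) (the n² term is non-homogeneous and does not affect the order), so the order is 3.

Order 3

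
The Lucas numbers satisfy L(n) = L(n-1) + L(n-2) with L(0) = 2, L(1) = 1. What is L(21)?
Computing the sequence terms:
2, 1, 3, 4, 7, 11, 18, 29, 47, 76, 123, 199, 322, 521, 843, 1364, 2207, 3571, 5778, 9349, 15127, 24476

24476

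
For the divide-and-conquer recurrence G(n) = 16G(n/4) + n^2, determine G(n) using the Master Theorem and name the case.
Master Theorem template: G(n) = a·G(n/b) + f(n).
Here: a=16, b=4, f(n)=n^2
Compute log_b(a) = log_4(16) = 2.
f(n) = n^2 = Θ(n^2). Case 2: G(n) = Θ(n^2 log n).

Case 2: G(n) = Θ(n^2 log n)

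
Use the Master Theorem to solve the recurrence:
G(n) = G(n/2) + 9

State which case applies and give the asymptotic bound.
Master Theorem template: G(n) = a·G(n/b) + f(n).
Here: a=1, b=2, f(n)=9
Compute log_b(a) = log_2(1) = 0.
f(n) = 9 = Θ(1). Case 2: G(n) = Θ(log n).

Case 2: G(n) = Θ(log n)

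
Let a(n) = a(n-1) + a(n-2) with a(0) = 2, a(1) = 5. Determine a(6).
Computing the sequence terms:
2, 5, 7, 12, 19, 31, 50

50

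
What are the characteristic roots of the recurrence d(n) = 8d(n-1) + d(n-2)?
Substitute d(n) = rⁿ and divide through by rⁿ⁻²: r² - 8r - 1 = 0
Discriminant: 8² + 4·1 = 68, not a perfect square, so by the quadratic formula r = (8 ± √68)/2.
General solution: d(n) = A·r₁ⁿ + B·r₂ⁿ where r₁,r₂ = (8 ± √68)/2

Characteristic: r² - 8r - 1 = 0, Roots: r = (8 ± √68)/2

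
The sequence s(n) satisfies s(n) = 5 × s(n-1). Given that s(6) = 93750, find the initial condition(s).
In general s(n) = 5ⁿ · s(0). At n = 6: s(0) = s(6) / 5^6 = 93750 / 15625 = 6.

s(0) = 6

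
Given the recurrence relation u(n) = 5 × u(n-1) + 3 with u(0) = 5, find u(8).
Computing step by step:
u(0) = 5
u(1) = 5 × 5 + 3 = 28
u(2) = 5 × 28 + 3 = 143
u(3) = 5 × 143 + 3 = 718
u(4) = 5 × 718 + 3 = 3593
u(5) = 5 × 3593 + 3 = 17968
u(6) = 5 × 17968 + 3 = 89843
u(7) = 5 × 89843 + 3 = 449218
u(8) = 5 × 449218 + 3 = 2246093

2246093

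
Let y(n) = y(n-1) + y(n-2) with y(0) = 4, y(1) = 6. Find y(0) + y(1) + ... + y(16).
Computing the sequence terms: 4, 6, 10, 16, 26, 42, 68, 110, 178, 288, 466, 754, 1220, 1974, 3194, 5168, 8362
Adding these values together:

21886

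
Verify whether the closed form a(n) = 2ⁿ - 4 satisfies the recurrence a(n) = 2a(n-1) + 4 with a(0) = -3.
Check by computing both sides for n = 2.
From the recurrence with a(0) = -3:
  a(0) = -3, a(1) = -2, a(2) = 0
  so the recurrence gives a(2) = 0.
From the proposed closed form a(n) = 2ⁿ - 4:
  a(2) = 0.
Both sides give 0 at n = 2, and the initial condition(s) match, so the closed form is consistent.

Yes, the closed form is correct.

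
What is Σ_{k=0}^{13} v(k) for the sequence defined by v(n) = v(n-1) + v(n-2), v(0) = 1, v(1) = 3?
Computing the sequence terms: 1, 3, 4, 7, 11, 18, 29, 47, 76, 123, 199, 322, 521, 843
Adding these values together:

2204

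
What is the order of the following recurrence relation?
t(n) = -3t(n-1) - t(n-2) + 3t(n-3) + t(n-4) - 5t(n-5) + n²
The order is the largest lag k for which t(n-k) appears. Here the deepest term is t(n-5) (the n² term is non-homogeneous and does not affect the order), so the order is 5.

Order 5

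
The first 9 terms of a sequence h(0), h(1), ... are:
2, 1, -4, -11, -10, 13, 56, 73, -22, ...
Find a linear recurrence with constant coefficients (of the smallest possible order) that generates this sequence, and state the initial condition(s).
Look for the lowest-order linear relation among consecutive terms.
Observation: h(n) - 2·h(n-1) - (-3)·h(n-2) = 0 holds for the shown terms, and no order-1 relation h(n) = α·h(n-1) + β fits.
Check at n=3: 2·-4 + (-3)·1 = -11. ✓

h(n) = 2h(n-1) - 3h(n-2), h(0) = 2, h(1) = 1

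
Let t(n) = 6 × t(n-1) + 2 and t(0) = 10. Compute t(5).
Computing step by step:
t(0) = 10
t(1) = 6 × 10 + 2 = 62
t(2) = 6 × 62 + 2 = 374
t(3) = 6 × 374 + 2 = 2246
t(4) = 6 × 2246 + 2 = 13478
t(5) = 6 × 13478 + 2 = 80870

80870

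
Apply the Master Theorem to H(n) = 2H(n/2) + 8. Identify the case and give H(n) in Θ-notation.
Master Theorem template: H(n) = a·H(n/b) + f(n).
Here: a=2, b=2, f(n)=8
Compute log_b(a) = log_2(2) = 1.
f(n) = 8 = O(n^(1-ε)) with ε = 1. Case 1: H(n) = Θ(n^log_b(a)) = Θ(n).

Case 1: H(n) = Θ(n)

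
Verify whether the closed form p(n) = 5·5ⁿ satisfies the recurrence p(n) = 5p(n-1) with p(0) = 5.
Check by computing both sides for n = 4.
From the recurrence with p(0) = 5:
  p(0) = 5, p(1) = 25, p(2) = 125, p(3) = 625, p(4) = 3125
  so the recurrence gives p(4) = 3125.
From the proposed closed form p(n) = 5·5ⁿ:
  p(4) = 3125.
Both sides give 3125 at n = 4, and the initial condition(s) match, so the closed form is consistent.

Yes, the closed form is correct.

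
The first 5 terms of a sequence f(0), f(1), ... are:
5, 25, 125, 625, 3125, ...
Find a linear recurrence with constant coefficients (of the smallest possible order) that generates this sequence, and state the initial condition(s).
Look for the lowest-order linear relation among consecutive terms.
Observation: each term is 5× the previous.
Check at n=2: 5·25 = 125. ✓

f(n) = 5 × f(n-1), f(0) = 5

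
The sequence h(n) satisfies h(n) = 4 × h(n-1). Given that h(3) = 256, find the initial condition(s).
In general h(n) = 4ⁿ · h(0). At n = 3: h(0) = h(3) / 4^3 = 256 / 64 = 4.

h(0) = 4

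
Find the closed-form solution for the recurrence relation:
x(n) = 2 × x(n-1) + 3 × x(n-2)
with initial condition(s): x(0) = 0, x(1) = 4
Recurrence: x(n) = 2 × x(n-1) + 3 × x(n-2), initial: x(0) = 0, x(1) = 4.
Characteristic equation: r² - 2r - 3 = 0, which factors as (r - 3)(r + 1) = 0, so r = 3, -1. General solution x(n) = A·3ⁿ + B·(-1)ⁿ. From x(0) = 0: A + B = 0. From x(1) = 4: 3A - 1B = 4. Solving gives A = 1, B = -1.

x(n) = 3ⁿ - (-1)ⁿ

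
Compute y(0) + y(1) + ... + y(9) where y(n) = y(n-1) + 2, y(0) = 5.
Computing the sequence terms: 5, 7, 9, 11, 13, 15, 17, 19, 21, 23
Adding these values together:

140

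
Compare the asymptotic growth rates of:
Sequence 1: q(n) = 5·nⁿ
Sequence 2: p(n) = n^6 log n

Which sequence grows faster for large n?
Comparing growth rates:
Growth-rate hierarchy: log n ≺ any polynomial ≺ any exponential cⁿ (c>1) ≺ n! ≺ nⁿ.
super-exponential nⁿ dominates polynomial degree 6 (with log factor) asymptotically.

q(n) grows faster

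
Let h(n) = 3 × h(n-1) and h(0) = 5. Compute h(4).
Computing step by step:
h(0) = 5
h(1) = 3 × 5 = 15
h(2) = 3 × 15 = 45
h(3) = 3 × 45 = 135
h(4) = 3 × 135 = 405

405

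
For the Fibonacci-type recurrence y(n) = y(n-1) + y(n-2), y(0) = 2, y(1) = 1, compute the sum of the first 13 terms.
Computing the sequence terms: 2, 1, 3, 4, 7, 11, 18, 29, 47, 76, 123, 199, 322
Adding these values together:

842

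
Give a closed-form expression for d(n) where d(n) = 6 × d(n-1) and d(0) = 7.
Recurrence: d(n) = 6 × d(n-1), initial: d(0) = 7.
Each term is 6 times the previous, so this is geometric with ratio 6. After n steps: d(n) = d(0)·6ⁿ = 7·6ⁿ.

d(n) = 7·6ⁿ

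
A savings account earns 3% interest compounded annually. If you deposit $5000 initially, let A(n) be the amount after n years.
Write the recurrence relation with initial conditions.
Each year the balance grows by 3%, i.e. is multiplied by 1 + 3/100 = 1.03, so A(n) = 1.03 × A(n-1). The initial deposit gives A(0) = 5000.
Unrolling gives the closed form A(n) = 5000 × (1.03)ⁿ.

A(n) = 1.03 × A(n-1), A(0) = 5000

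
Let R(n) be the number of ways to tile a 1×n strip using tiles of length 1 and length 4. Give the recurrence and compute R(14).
Condition on the last tile: it has length 1 (leaving a 1×(n-1) strip) or length 4 (leaving a 1×(n-4) strip), so R(n) = R(n-1) + R(n-4) (order-4 linear recurrence).
For 0 ≤ i < 4 only unit tiles fit, so R(i) = 1.
Iterating the recurrence: R(4) = 2, R(5) = 3, R(6) = 4, R(7) = 5, R(8) = 7, R(9) = 10, R(10) = 14, R(11) = 19, R(12) = 26, R(13) = 36, R(14) = 50.

R(n) = R(n-1) + R(n-4), with R(i) = 1 for 0 ≤ i < 4; R(14) = 50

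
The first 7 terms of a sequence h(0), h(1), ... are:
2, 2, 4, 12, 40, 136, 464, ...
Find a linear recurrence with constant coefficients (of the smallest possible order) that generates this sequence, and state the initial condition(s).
Look for the lowest-order linear relation among consecutive terms.
Observation: h(n) - 4·h(n-1) - (-2)·h(n-2) = 0 holds for the shown terms, and no order-1 relation h(n) = α·h(n-1) + β fits.
Check at n=3: 4·4 + (-2)·2 = 12. ✓

h(n) = 4h(n-1) - 2h(n-2), h(0) = 2, h(1) = 2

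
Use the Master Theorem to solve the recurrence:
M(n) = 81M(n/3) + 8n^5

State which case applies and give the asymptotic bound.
Master Theorem template: M(n) = a·M(n/b) + f(n).
Here: a=81, b=3, f(n)=8n^5
Compute log_b(a) = log_3(81) = 4.
f(n) = 8n^5 = Ω(n^(4+ε)) with ε = 1, and the regularity condition holds (a·f(n/b) = (a/b^5)·f(n) with a/b^5 = 3^-1 < 1). Case 3: M(n) = Θ(f(n)) = Θ(n^5).

Case 3: M(n) = Θ(n^5)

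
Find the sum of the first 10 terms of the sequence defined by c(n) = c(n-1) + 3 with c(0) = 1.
Computing the sequence terms: 1, 4, 7, 10, 13, 16, 19, 22, 25, 28
Adding these values together:

145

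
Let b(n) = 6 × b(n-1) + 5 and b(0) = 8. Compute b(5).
Computing step by step:
b(0) = 8
b(1) = 6 × 8 + 5 = 53
b(2) = 6 × 53 + 5 = 323
b(3) = 6 × 323 + 5 = 1943
b(4) = 6 × 1943 + 5 = 11663
b(5) = 6 × 11663 + 5 = 69983

69983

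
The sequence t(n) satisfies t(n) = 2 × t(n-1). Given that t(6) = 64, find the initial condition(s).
In general t(n) = 2ⁿ · t(0). At n = 6: t(0) = t(6) / 2^6 = 64 / 64 = 1.

t(0) = 1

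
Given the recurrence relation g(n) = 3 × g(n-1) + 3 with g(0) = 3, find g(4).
Computing step by step:
g(0) = 3
g(1) = 3 × 3 + 3 = 12
g(2) = 3 × 12 + 3 = 39
g(3) = 3 × 39 + 3 = 120
g(4) = 3 × 120 + 3 = 363

363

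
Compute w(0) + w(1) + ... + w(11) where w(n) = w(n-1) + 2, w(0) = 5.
Computing the sequence terms: 5, 7, 9, 11, 13, 15, 17, 19, 21, 23, 25, 27
Adding these values together:

192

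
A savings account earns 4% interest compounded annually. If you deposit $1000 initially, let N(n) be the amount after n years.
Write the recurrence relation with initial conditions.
Each year the balance grows by 4%, i.e. is multiplied by 1 + 4/100 = 1.04, so N(n) = 1.04 × N(n-1). The initial deposit gives N(0) = 1000.
Unrolling gives the closed form N(n) = 1000 × (1.04)ⁿ.

N(n) = 1.04 × N(n-1), N(0) = 1000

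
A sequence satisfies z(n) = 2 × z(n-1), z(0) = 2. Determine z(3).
Computing step by step:
z(0) = 2
z(1) = 2 × 2 = 4
z(2) = 2 × 4 = 8
z(3) = 2 × 8 = 16

16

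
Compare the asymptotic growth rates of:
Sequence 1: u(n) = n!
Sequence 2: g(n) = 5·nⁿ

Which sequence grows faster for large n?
Comparing growth rates:
Growth-rate hierarchy: log n ≺ any polynomial ≺ any exponential cⁿ (c>1) ≺ n! ≺ nⁿ.
super-exponential nⁿ dominates factorial asymptotically.

g(n) grows faster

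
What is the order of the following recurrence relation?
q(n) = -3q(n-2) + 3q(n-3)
The order is the largest lag k for which q(n-k) appears. Here the deepest term is q(n-3), so the order is 3.

Order 3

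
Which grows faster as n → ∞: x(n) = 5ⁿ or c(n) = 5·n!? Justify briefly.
Comparing growth rates:
Growth-rate hierarchy: log n ≺ any polynomial ≺ any exponential cⁿ (c>1) ≺ n! ≺ nⁿ.
factorial dominates exponential base 5 asymptotically.

c(n) grows faster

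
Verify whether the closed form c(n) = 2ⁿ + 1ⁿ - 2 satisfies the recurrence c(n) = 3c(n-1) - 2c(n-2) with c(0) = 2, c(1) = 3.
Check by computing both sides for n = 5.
From the recurrence with c(0) = 2, c(1) = 3:
  c(0) = 2, c(1) = 3, c(2) = 5, c(3) = 9, c(4) = 17, c(5) = 33
  so the recurrence gives c(5) = 33.
From the proposed closed form c(n) = 2ⁿ + 1ⁿ - 2:
  c(5) = 31.
The recurrence gives 33 but the closed form gives 31, so the closed form does not satisfy the recurrence.

No, the closed form is incorrect.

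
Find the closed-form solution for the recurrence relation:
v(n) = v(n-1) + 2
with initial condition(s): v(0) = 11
Recurrence: v(n) = v(n-1) + 2, initial: v(0) = 11.
Each step adds 2, so v(n) = v(0) + 2n = 2n + 11.

v(n) = 2n + 11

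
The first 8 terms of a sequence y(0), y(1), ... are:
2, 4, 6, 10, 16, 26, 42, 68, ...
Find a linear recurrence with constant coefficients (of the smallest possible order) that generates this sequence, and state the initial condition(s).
Look for the lowest-order linear relation among consecutive terms.
Observation: y(n) - 1·y(n-1) - (1)·y(n-2) = 0 holds for the shown terms, and no order-1 relation y(n) = α·y(n-1) + β fits.
Check at n=3: 1·6 + (1)·4 = 10. ✓

y(n) = y(n-1) + y(n-2), y(0) = 2, y(1) = 4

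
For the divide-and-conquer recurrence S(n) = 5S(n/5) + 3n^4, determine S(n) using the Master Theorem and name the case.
Master Theorem template: S(n) = a·S(n/b) + f(n).
Here: a=5, b=5, f(n)=3n^4
Compute log_b(a) = log_5(5) = 1.
f(n) = 3n^4 = Ω(n^(1+ε)) with ε = 3, and the regularity condition holds (a·f(n/b) = (a/b^4)·f(n) with a/b^4 = 5^-3 < 1). Case 3: S(n) = Θ(f(n)) = Θ(n^4).

Case 3: S(n) = Θ(n^4)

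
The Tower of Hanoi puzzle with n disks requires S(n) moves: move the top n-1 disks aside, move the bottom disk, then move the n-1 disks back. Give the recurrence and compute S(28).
Moving n disks = move the top n-1 disks aside (S(n-1) moves) + move the largest disk (1 move) + move the n-1 disks back on top (S(n-1) moves), so S(n) = 2S(n-1) + 1, with S(1) = 1 (a single disk takes one move).
First terms: 1, 3, 7, 15, 31, 63, … — each is one less than a power of 2. Indeed S(n) + 1 = 2(S(n-1) + 1) with S(1) + 1 = 2, so S(n) + 1 = 2ⁿ and S(n) = 2ⁿ - 1.
Hence S(28) = 2^28 - 1 = 268435456 - 1 = 268435455.

S(n) = 2S(n-1) + 1, S(1) = 1; S(28) = 268435455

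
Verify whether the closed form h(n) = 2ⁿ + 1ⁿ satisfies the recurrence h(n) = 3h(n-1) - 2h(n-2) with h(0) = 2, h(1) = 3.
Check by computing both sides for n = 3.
From the recurrence with h(0) = 2, h(1) = 3:
  h(0) = 2, h(1) = 3, h(2) = 5, h(3) = 9
  so the recurrence gives h(3) = 9.
From the proposed closed form h(n) = 2ⁿ + 1ⁿ:
  h(3) = 9.
Both sides give 9 at n = 3, and the initial condition(s) match, so the closed form is consistent.

Yes, the closed form is correct.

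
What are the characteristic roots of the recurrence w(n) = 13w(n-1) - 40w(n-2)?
Substitute w(n) = rⁿ and divide through by rⁿ⁻²: r² - 13r + 40 = 0
Factor: (r - 5)(r - 8) = 0, so r = 5, 8.
General solution: w(n) = A·5ⁿ + B·8ⁿ

Characteristic: r² - 13r + 40 = 0, Roots: r = 5, 8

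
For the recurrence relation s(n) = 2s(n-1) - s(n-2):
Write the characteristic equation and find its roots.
Substitute s(n) = rⁿ and divide through by rⁿ⁻²: r² - 2r + 1 = 0
Factor: (r - 1)² = 0, so r = 1 (double root).
General solution: s(n) = (A + Bn)·1ⁿ

Characteristic: r² - 2r + 1 = 0, Roots: r = 1 (double root)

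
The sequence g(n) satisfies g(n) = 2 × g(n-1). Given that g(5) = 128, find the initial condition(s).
In general g(n) = 2ⁿ · g(0). At n = 5: g(0) = g(5) / 2^5 = 128 / 32 = 4.

g(0) = 4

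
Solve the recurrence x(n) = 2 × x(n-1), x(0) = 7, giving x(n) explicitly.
Recurrence: x(n) = 2 × x(n-1), initial: x(0) = 7.
Each term is 2 times the previous, so this is geometric with ratio 2. After n steps: x(n) = x(0)·2ⁿ = 7·2ⁿ.

x(n) = 7·2ⁿ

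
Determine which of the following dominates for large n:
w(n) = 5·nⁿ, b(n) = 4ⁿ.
Comparing growth rates:
Growth-rate hierarchy: log n ≺ any polynomial ≺ any exponential cⁿ (c>1) ≺ n! ≺ nⁿ.
super-exponential nⁿ dominates exponential base 4 asymptotically.

w(n) grows faster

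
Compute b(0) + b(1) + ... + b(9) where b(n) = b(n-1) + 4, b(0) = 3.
Computing the sequence terms: 3, 7, 11, 15, 19, 23, 27, 31, 35, 39
Adding these values together:

210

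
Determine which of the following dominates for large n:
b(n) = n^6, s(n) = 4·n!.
Comparing growth rates:
Growth-rate hierarchy: log n ≺ any polynomial ≺ any exponential cⁿ (c>1) ≺ n! ≺ nⁿ.
factorial dominates polynomial degree 6 asymptotically.

s(n) grows faster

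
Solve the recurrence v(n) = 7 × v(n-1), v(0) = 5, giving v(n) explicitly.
Recurrence: v(n) = 7 × v(n-1), initial: v(0) = 5.
Each term is 7 times the previous, so this is geometric with ratio 7. After n steps: v(n) = v(0)·7ⁿ = 5·7ⁿ.

v(n) = 5·7ⁿ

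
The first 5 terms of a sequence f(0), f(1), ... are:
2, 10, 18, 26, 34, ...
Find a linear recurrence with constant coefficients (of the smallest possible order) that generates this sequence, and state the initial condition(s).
Look for the lowest-order linear relation among consecutive terms.
Observation: consecutive differences are constant (= 8).
Check at n=2: 1·10 + 8 = 18. ✓

f(n) = f(n-1) + 8, f(0) = 2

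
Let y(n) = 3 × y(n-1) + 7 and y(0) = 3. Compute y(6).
Computing step by step:
y(0) = 3
y(1) = 3 × 3 + 7 = 16
y(2) = 3 × 16 + 7 = 55
y(3) = 3 × 55 + 7 = 172
y(4) = 3 × 172 + 7 = 523
y(5) = 3 × 523 + 7 = 1576
y(6) = 3 × 1576 + 7 = 4735

4735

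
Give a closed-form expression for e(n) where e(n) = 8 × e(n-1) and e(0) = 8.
Recurrence: e(n) = 8 × e(n-1), initial: e(0) = 8.
Each term is 8 times the previous, so this is geometric with ratio 8. After n steps: e(n) = e(0)·8ⁿ = 8·8ⁿ.

e(n) = 8·8ⁿ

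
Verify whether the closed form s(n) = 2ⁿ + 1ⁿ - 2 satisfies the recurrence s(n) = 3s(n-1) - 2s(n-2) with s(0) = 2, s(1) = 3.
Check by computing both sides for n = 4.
From the recurrence with s(0) = 2, s(1) = 3:
  s(0) = 2, s(1) = 3, s(2) = 5, s(3) = 9, s(4) = 17
  so the recurrence gives s(4) = 17.
From the proposed closed form s(n) = 2ⁿ + 1ⁿ - 2:
  s(4) = 15.
The recurrence gives 17 but the closed form gives 15, so the closed form does not satisfy the recurrence.

No, the closed form is incorrect.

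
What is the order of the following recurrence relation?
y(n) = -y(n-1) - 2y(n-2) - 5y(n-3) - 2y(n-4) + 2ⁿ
The order is the largest lag k for which y(n-k) appears. Here the deepest term is y(n-4) (the 2ⁿ term is non-homogeneous and does not affect the order), so the order is 4.

Order 4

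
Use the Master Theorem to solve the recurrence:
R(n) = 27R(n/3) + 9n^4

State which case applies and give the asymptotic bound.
Master Theorem template: R(n) = a·R(n/b) + f(n).
Here: a=27, b=3, f(n)=9n^4
Compute log_b(a) = log_3(27) = 3.
f(n) = 9n^4 = Ω(n^(3+ε)) with ε = 1, and the regularity condition holds (a·f(n/b) = (a/b^4)·f(n) with a/b^4 = 3^-1 < 1). Case 3: R(n) = Θ(f(n)) = Θ(n^4).

Case 3: R(n) = Θ(n^4)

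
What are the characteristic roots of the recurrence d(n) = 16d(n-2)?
Substitute d(n) = rⁿ and divide through by rⁿ⁻²: r² - 16 = 0
Factor: (r + 4)(r - 4) = 0, so r = -4, 4.
General solution: d(n) = A·(-4)ⁿ + B·4ⁿ

Characteristic: r² - 16 = 0, Roots: r = -4, 4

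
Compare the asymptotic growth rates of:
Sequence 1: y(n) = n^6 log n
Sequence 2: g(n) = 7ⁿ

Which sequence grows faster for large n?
Comparing growth rates:
Growth-rate hierarchy: log n ≺ any polynomial ≺ any exponential cⁿ (c>1) ≺ n! ≺ nⁿ.
exponential base 7 dominates polynomial degree 6 (with log factor) asymptotically.

g(n) grows faster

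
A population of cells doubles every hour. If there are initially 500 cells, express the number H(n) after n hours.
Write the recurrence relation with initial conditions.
Each hour multiplies the count by 2, so the count after n hours depends only on the count after n-1 hours: H(n) = 2 × H(n-1). The starting count gives H(0) = 500.
Unrolling n times gives the closed form H(n) = 500 × 2ⁿ.

H(n) = 2 × H(n-1), H(0) = 500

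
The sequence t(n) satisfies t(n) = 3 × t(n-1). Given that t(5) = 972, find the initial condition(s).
In general t(n) = 3ⁿ · t(0). At n = 5: t(0) = t(5) / 3^5 = 972 / 243 = 4.

t(0) = 4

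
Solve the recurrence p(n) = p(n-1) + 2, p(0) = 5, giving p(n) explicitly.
Recurrence: p(n) = p(n-1) + 2, initial: p(0) = 5.
Each step adds 2, so p(n) = p(0) + 2n = 2n + 5.

p(n) = 2n + 5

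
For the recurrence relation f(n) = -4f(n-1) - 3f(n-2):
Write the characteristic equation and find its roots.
Substitute f(n) = rⁿ and divide through by rⁿ⁻²: r² + 4r + 3 = 0
Factor: (r + 1)(r + 3) = 0, so r = -1, -3.
General solution: f(n) = A·(-1)ⁿ + B·(-3)ⁿ

Characteristic: r² + 4r + 3 = 0, Roots: r = -1, -3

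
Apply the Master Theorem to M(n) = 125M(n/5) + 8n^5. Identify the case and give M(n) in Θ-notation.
Master Theorem template: M(n) = a·M(n/b) + f(n).
Here: a=125, b=5, f(n)=8n^5
Compute log_b(a) = log_5(125) = 3.
f(n) = 8n^5 = Ω(n^(3+ε)) with ε = 2, and the regularity condition holds (a·f(n/b) = (a/b^5)·f(n) with a/b^5 = 5^-2 < 1). Case 3: M(n) = Θ(f(n)) = Θ(n^5).

Case 3: M(n) = Θ(n^5)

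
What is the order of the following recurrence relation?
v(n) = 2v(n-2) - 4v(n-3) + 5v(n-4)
The order is the largest lag k for which v(n-k) appears. Here the deepest term is v(n-4), so the order is 4.

Order 4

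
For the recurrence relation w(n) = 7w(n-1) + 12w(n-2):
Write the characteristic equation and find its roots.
Substitute w(n) = rⁿ and divide through by rⁿ⁻²: r² - 7r - 12 = 0
Discriminant: 7² + 4·12 = 97, not a perfect square, so by the quadratic formula r = (7 ± √97)/2.
General solution: w(n) = A·r₁ⁿ + B·r₂ⁿ where r₁,r₂ = (7 ± √97)/2

Characteristic: r² - 7r - 12 = 0, Roots: r = (7 ± √97)/2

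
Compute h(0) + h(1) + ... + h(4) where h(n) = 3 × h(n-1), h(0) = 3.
Computing the sequence terms: 3, 9, 27, 81, 243
Adding these values together:

363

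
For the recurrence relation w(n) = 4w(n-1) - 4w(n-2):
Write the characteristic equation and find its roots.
Substitute w(n) = rⁿ and divide through by rⁿ⁻²: r² - 4r + 4 = 0
Factor: (r - 2)² = 0, so r = 2 (double root).
General solution: w(n) = (A + Bn)·2ⁿ

Characteristic: r² - 4r + 4 = 0, Roots: r = 2 (double root)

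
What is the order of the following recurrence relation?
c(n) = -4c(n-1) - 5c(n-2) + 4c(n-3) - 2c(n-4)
The order is the largest lag k for which c(n-k) appears. Here the deepest term is c(n-4), so the order is 4.

Order 4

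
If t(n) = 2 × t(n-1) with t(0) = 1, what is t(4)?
Computing step by step:
t(0) = 1
t(1) = 2 × 1 = 2
t(2) = 2 × 2 = 4
t(3) = 2 × 4 = 8
t(4) = 2 × 8 = 16

16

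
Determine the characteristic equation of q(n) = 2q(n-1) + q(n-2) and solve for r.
Substitute q(n) = rⁿ and divide through by rⁿ⁻²: r² - 2r - 1 = 0
Discriminant: 2² + 4·1 = 8, not a perfect square, so by the quadratic formula r = (2 ± √8)/2.
General solution: q(n) = A·r₁ⁿ + B·r₂ⁿ where r₁,r₂ = (2 ± √8)/2

Characteristic: r² - 2r - 1 = 0, Roots: r = (2 ± √8)/2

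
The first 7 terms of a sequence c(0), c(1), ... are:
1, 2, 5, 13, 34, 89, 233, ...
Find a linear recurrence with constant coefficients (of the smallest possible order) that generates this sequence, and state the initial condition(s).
Look for the lowest-order linear relation among consecutive terms.
Observation: c(n) - 3·c(n-1) - (-1)·c(n-2) = 0 holds for the shown terms, and no order-1 relation c(n) = α·c(n-1) + β fits.
Check at n=3: 3·5 + (-1)·2 = 13. ✓

c(n) = 3c(n-1) - c(n-2), c(0) = 1, c(1) = 2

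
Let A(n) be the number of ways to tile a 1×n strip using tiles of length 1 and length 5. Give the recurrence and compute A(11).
Condition on the last tile: it has length 1 (leaving a 1×(n-1) strip) or length 5 (leaving a 1×(n-5) strip), so A(n) = A(n-1) + A(n-5) (order-5 linear recurrence).
For 0 ≤ i < 5 only unit tiles fit, so A(i) = 1.
Iterating the recurrence: A(5) = 2, A(6) = 3, A(7) = 4, A(8) = 5, A(9) = 6, A(10) = 8, A(11) = 11.

A(n) = A(n-1) + A(n-5), with A(i) = 1 for 0 ≤ i < 5; A(11) = 11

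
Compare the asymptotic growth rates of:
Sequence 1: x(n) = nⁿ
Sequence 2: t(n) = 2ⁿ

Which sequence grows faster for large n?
Comparing growth rates:
Growth-rate hierarchy: log n ≺ any polynomial ≺ any exponential cⁿ (c>1) ≺ n! ≺ nⁿ.
super-exponential nⁿ dominates exponential base 2 asymptotically.

x(n) grows faster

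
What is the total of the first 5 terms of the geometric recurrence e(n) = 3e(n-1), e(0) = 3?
Computing the sequence terms: 3, 9, 27, 81, 243
Adding these values together:

363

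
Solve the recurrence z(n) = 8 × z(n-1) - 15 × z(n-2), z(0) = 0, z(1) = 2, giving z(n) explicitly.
Recurrence: z(n) = 8 × z(n-1) - 15 × z(n-2), initial: z(0) = 0, z(1) = 2.
Characteristic equation: r² - 8r + 15 = 0, which factors as (r - 5)(r - 3) = 0, so r = 5, 3. General solution z(n) = A·5ⁿ + B·3ⁿ. From z(0) = 0: A + B = 0. From z(1) = 2: 5A + 3B = 2. Solving gives A = 1, B = -1.

z(n) = 5ⁿ - 3ⁿ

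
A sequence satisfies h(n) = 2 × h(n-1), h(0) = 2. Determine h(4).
Computing step by step:
h(0) = 2
h(1) = 2 × 2 = 4
h(2) = 2 × 4 = 8
h(3) = 2 × 8 = 16
h(4) = 2 × 16 = 32

32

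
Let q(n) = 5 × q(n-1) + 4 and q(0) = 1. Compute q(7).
Computing step by step:
q(0) = 1
q(1) = 5 × 1 + 4 = 9
q(2) = 5 × 9 + 4 = 49
q(3) = 5 × 49 + 4 = 249
q(4) = 5 × 249 + 4 = 1249
q(5) = 5 × 1249 + 4 = 6249
q(6) = 5 × 6249 + 4 = 31249
q(7) = 5 × 31249 + 4 = 156249

156249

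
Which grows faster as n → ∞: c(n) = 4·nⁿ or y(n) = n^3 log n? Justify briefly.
Comparing growth rates:
Growth-rate hierarchy: log n ≺ any polynomial ≺ any exponential cⁿ (c>1) ≺ n! ≺ nⁿ.
super-exponential nⁿ dominates polynomial degree 3 (with log factor) asymptotically.

c(n) grows faster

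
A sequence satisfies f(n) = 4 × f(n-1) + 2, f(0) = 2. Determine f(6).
Computing step by step:
f(0) = 2
f(1) = 4 × 2 + 2 = 10
f(2) = 4 × 10 + 2 = 42
f(3) = 4 × 42 + 2 = 170
f(4) = 4 × 170 + 2 = 682
f(5) = 4 × 682 + 2 = 2730
f(6) = 4 × 2730 + 2 = 10922

10922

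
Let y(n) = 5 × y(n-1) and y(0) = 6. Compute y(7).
Computing step by step:
y(0) = 6
y(1) = 5 × 6 = 30
y(2) = 5 × 30 = 150
y(3) = 5 × 150 = 750
y(4) = 5 × 750 = 3750
y(5) = 5 × 3750 = 18750
y(6) = 5 × 18750 = 93750
y(7) = 5 × 93750 = 468750

468750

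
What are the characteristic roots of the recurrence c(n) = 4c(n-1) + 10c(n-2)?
Substitute c(n) = rⁿ and divide through by rⁿ⁻²: r² - 4r - 10 = 0
Discriminant: 4² + 4·10 = 56, not a perfect square, so by the quadratic formula r = (4 ± √56)/2.
General solution: c(n) = A·r₁ⁿ + B·r₂ⁿ where r₁,r₂ = (4 ± √56)/2

Characteristic: r² - 4r - 10 = 0, Roots: r = (4 ± √56)/2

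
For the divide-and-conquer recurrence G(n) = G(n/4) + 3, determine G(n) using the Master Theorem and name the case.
Master Theorem template: G(n) = a·G(n/b) + f(n).
Here: a=1, b=4, f(n)=3
Compute log_b(a) = log_4(1) = 0.
f(n) = 3 = Θ(1). Case 2: G(n) = Θ(log n).

Case 2: G(n) = Θ(log n)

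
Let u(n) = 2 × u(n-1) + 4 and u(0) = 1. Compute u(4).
Computing step by step:
u(0) = 1
u(1) = 2 × 1 + 4 = 6
u(2) = 2 × 6 + 4 = 16
u(3) = 2 × 16 + 4 = 36
u(4) = 2 × 36 + 4 = 76

76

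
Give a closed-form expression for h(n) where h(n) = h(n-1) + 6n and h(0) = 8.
Recurrence: h(n) = h(n-1) + 6n, initial: h(0) = 8.
Telescoping: h(n) = h(0) + 6·Σᵢ₌₁ⁿ i = 8 + 6·n(n+1)/2.

h(n) = 6·n(n+1)/2 + 8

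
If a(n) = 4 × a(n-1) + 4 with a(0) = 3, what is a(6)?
Computing step by step:
a(0) = 3
a(1) = 4 × 3 + 4 = 16
a(2) = 4 × 16 + 4 = 68
a(3) = 4 × 68 + 4 = 276
a(4) = 4 × 276 + 4 = 1108
a(5) = 4 × 1108 + 4 = 4436
a(6) = 4 × 4436 + 4 = 17748

17748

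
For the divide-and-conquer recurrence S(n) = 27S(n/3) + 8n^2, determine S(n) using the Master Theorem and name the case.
Master Theorem template: S(n) = a·S(n/b) + f(n).
Here: a=27, b=3, f(n)=8n^2
Compute log_b(a) = log_3(27) = 3.
f(n) = 8n^2 = O(n^(3-ε)) with ε = 1. Case 1: S(n) = Θ(n^log_b(a)) = Θ(n^3).

Case 1: S(n) = Θ(n^3)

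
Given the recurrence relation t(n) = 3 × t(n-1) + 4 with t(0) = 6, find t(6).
Computing step by step:
t(0) = 6
t(1) = 3 × 6 + 4 = 22
t(2) = 3 × 22 + 4 = 70
t(3) = 3 × 70 + 4 = 214
t(4) = 3 × 214 + 4 = 646
t(5) = 3 × 646 + 4 = 1942
t(6) = 3 × 1942 + 4 = 5830

5830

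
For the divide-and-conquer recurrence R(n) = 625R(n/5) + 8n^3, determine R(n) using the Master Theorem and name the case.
Master Theorem template: R(n) = a·R(n/b) + f(n).
Here: a=625, b=5, f(n)=8n^3
Compute log_b(a) = log_5(625) = 4.
f(n) = 8n^3 = O(n^(4-ε)) with ε = 1. Case 1: R(n) = Θ(n^log_b(a)) = Θ(n^4).

Case 1: R(n) = Θ(n^4)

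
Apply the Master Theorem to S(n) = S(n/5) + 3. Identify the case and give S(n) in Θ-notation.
Master Theorem template: S(n) = a·S(n/b) + f(n).
Here: a=1, b=5, f(n)=3
Compute log_b(a) = log_5(1) = 0.
f(n) = 3 = Θ(1). Case 2: S(n) = Θ(log n).

Case 2: S(n) = Θ(log n)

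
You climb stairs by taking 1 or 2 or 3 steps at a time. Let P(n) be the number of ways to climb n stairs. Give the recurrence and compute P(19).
Condition on the size of the last step (1 to 3): before it there were n-1, …, n-3 stairs climbed, and these cases are disjoint, so P(n) = P(n-1) + P(n-2) + P(n-3) (order-3 linear recurrence).
Initial conditions by direct count (compositions of i into parts ≤ 3): P(1) = 1; P(2) = 2; P(3) = 4.
Iterating the recurrence: P(4) = 7, P(5) = 13, P(6) = 24, P(7) = 44, P(8) = 81, P(9) = 149, P(10) = 274, P(11) = 504, P(12) = 927, P(13) = 1705, P(14) = 3136, P(15) = 5768, P(16) = 10609, P(17) = 19513, P(18) = 35890, P(19) = 66012.

P(n) = P(n-1) + P(n-2) + P(n-3), P(1) = 1, P(2) = 2, P(3) = 4; P(19) = 66012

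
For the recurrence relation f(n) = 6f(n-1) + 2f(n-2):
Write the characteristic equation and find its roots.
Substitute f(n) = rⁿ and divide through by rⁿ⁻²: r² - 6r - 2 = 0
Discriminant: 6² + 4·2 = 44, not a perfect square, so by the quadratic formula r = (6 ± √44)/2.
General solution: f(n) = A·r₁ⁿ + B·r₂ⁿ where r₁,r₂ = (6 ± √44)/2

Characteristic: r² - 6r - 2 = 0, Roots: r = (6 ± √44)/2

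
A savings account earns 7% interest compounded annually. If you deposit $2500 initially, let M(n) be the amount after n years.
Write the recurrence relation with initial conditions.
Each year the balance grows by 7%, i.e. is multiplied by 1 + 7/100 = 1.07, so M(n) = 1.07 × M(n-1). The initial deposit gives M(0) = 2500.
Unrolling gives the closed form M(n) = 2500 × (1.07)ⁿ.

M(n) = 1.07 × M(n-1), M(0) = 2500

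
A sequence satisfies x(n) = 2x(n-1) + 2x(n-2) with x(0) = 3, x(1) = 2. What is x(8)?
Computing the sequence terms:
3, 2, 10, 24, 68, 184, 504, 1376, 3760

3760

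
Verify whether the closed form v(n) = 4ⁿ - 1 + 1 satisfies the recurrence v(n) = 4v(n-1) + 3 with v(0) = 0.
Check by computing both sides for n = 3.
From the recurrence with v(0) = 0:
  v(0) = 0, v(1) = 3, v(2) = 15, v(3) = 63
  so the recurrence gives v(3) = 63.
From the proposed closed form v(n) = 4ⁿ - 1 + 1:
  v(3) = 64.
The recurrence gives 63 but the closed form gives 64, so the closed form does not satisfy the recurrence.

No, the closed form is incorrect.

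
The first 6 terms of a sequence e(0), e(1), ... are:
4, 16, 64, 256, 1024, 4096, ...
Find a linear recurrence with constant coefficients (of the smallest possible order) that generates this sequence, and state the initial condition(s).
Look for the lowest-order linear relation among consecutive terms.
Observation: each term is 4× the previous.
Check at n=2: 4·16 = 64. ✓

e(n) = 4 × e(n-1), e(0) = 4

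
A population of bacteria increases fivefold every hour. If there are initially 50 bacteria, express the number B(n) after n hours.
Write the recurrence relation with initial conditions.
Each hour multiplies the count by 5, so the count after n hours depends only on the count after n-1 hours: B(n) = 5 × B(n-1). The starting count gives B(0) = 50.
Unrolling n times gives the closed form B(n) = 50 × 5ⁿ.

B(n) = 5 × B(n-1), B(0) = 50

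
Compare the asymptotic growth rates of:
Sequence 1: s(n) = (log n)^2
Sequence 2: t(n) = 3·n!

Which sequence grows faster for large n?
Comparing growth rates:
Growth-rate hierarchy: log n ≺ any polynomial ≺ any exponential cⁿ (c>1) ≺ n! ≺ nⁿ.
factorial dominates polylogarithmic (log n)^2 asymptotically.

t(n) grows faster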